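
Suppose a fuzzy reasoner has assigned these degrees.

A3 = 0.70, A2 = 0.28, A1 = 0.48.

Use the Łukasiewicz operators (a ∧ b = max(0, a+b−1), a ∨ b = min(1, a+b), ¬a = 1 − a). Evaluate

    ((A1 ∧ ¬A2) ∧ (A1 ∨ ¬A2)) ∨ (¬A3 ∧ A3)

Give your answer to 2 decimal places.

0.20

¬A2 = 1 − 0.28 = 0.72
A1 ∧ ¬A2 = max(0, a+b−1) on (0.48, 0.72) = 0.20
¬A2 = 1 − 0.28 = 0.72
A1 ∨ ¬A2 = min(1, a+b) on (0.48, 0.72) = 1.00
(A1 ∧ ¬A2) ∧ (A1 ∨ ¬A2) = max(0, a+b−1) on (0.20, 1.00) = 0.20
¬A3 = 1 − 0.70 = 0.30
¬A3 ∧ A3 = max(0, a+b−1) on (0.30, 0.70) = 0.00
((A1 ∧ ¬A2) ∧ (A1 ∨ ¬A2)) ∨ (¬A3 ∧ A3) = min(1, a+b) on (0.20, 0.00) = 0.20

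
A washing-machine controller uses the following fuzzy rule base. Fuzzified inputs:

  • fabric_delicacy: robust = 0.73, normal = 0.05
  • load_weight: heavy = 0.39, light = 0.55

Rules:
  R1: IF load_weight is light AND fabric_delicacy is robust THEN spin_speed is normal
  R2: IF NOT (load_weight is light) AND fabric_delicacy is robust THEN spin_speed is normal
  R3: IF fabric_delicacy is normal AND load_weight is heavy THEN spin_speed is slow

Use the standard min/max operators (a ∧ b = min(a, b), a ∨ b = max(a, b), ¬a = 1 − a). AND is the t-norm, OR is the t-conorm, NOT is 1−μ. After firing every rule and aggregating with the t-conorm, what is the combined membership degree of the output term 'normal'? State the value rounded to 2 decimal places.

R1: light=0.55, robust=0.73; AND[min(a, b)] → w = 0.55
R2: ¬light=1−0.55=0.45, robust=0.73; AND[min(a, b)] → w = 0.45
R3: normal=0.05, heavy=0.39; AND[min(a, b)] → w = 0.05
Rules with consequent 'normal': {R1, R2} → strengths 0.55, 0.45
Aggregate via t-conorm [max(a, b)]: 0.55

0.55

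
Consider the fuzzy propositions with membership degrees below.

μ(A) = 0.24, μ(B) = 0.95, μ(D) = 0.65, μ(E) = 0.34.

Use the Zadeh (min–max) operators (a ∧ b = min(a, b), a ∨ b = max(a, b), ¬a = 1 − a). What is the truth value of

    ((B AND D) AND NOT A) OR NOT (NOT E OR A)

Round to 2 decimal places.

0.65

B AND D = min(a, b) on (0.95, 0.65) = 0.65
NOT A = 1 − 0.24 = 0.76
(B AND D) AND NOT A = min(a, b) on (0.65, 0.76) = 0.65
NOT E = 1 − 0.34 = 0.66
NOT E OR A = max(a, b) on (0.66, 0.24) = 0.66
NOT (NOT E OR A) = 1 − 0.66 = 0.34
((B AND D) AND NOT A) OR NOT (NOT E OR A) = max(a, b) on (0.65, 0.34) = 0.65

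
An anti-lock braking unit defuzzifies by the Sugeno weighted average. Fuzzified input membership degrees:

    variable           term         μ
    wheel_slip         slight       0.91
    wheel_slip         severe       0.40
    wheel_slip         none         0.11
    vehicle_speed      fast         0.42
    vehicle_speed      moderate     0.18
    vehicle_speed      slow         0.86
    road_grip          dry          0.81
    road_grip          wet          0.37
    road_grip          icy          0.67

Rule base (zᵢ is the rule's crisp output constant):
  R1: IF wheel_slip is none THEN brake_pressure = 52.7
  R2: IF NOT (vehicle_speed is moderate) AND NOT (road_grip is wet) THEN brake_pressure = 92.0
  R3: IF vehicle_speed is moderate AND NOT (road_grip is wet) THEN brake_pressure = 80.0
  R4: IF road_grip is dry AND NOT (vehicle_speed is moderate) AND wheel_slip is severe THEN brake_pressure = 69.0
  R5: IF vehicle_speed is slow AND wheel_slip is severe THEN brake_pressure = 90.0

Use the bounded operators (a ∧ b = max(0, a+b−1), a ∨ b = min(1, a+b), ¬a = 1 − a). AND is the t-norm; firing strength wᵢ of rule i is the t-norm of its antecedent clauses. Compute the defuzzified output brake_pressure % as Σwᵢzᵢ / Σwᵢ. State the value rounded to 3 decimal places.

85.491

R1 (z=52.7): none=0.11 → w = 0.11
R2 (z=92.0): ¬moderate=1−0.18=0.82, ¬wet=1−0.37=0.63; AND[max(0, a+b−1)] → w = 0.45
R3 (z=80.0): moderate=0.18, ¬wet=1−0.37=0.63; AND[max(0, a+b−1)] → w = 0.00
R4 (z=69.0): dry=0.81, ¬moderate=1−0.18=0.82, severe=0.40; AND[max(0, a+b−1)] → w = 0.03
R5 (z=90.0): slow=0.86, severe=0.40; AND[max(0, a+b−1)] → w = 0.26
Weighted average = (0.11·52.7 + 0.45·92.0 + 0.00·80.0 + 0.03·69.0 + 0.26·90.0) / (0.11 + 0.45 + 0.00 + 0.03 + 0.26)
  = 72.6670 / 0.8500 = 85.491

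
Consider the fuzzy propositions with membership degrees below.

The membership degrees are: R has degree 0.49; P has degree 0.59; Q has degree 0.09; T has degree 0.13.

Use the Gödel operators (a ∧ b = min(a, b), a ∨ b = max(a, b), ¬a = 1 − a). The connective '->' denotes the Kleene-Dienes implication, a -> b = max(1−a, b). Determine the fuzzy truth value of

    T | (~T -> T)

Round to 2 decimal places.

0.13

~T = 1 − 0.13 = 0.87
~T -> T  [Kleene-Dienes: max(1−a, b)] with a=0.87, b=0.13 → 0.13
T | (~T -> T) = max(a, b) on (0.13, 0.13) = 0.13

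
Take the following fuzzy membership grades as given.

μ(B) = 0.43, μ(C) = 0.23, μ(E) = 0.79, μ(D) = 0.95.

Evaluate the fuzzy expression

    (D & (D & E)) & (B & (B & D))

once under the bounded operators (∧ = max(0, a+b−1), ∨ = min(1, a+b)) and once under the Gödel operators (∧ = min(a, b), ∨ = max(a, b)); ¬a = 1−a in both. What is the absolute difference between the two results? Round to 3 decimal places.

0.430

Under bounded:
  D & E = max(0, a+b−1) on (0.95, 0.79) = 0.74
  D & (D & E) = max(0, a+b−1) on (0.95, 0.74) = 0.69
  B & D = max(0, a+b−1) on (0.43, 0.95) = 0.38
  B & (B & D) = max(0, a+b−1) on (0.43, 0.38) = 0.00
  (D & (D & E)) & (B & (B & D)) = max(0, a+b−1) on (0.69, 0.00) = 0.00
  → value = 0.0000
Under Gödel:
  D & E = min(a, b) on (0.95, 0.79) = 0.79
  D & (D & E) = min(a, b) on (0.95, 0.79) = 0.79
  B & D = min(a, b) on (0.43, 0.95) = 0.43
  B & (B & D) = min(a, b) on (0.43, 0.43) = 0.43
  (D & (D & E)) & (B & (B & D)) = min(a, b) on (0.79, 0.43) = 0.43
  → value = 0.4300
|0.0000 − 0.4300| = 0.430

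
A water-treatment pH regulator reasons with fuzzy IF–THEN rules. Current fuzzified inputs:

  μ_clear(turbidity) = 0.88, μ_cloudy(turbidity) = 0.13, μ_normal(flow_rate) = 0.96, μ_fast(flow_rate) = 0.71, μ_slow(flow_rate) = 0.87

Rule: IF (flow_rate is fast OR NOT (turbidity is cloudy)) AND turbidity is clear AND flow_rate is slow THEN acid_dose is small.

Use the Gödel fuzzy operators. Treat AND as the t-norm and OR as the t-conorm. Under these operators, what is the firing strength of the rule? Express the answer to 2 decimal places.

0.87

firing strength: (fast=0.71 OR ¬cloudy=1−0.13=0.87) = 0.87; AND[min(a, b)] with clear=0.88, slow=0.87 → w = 0.87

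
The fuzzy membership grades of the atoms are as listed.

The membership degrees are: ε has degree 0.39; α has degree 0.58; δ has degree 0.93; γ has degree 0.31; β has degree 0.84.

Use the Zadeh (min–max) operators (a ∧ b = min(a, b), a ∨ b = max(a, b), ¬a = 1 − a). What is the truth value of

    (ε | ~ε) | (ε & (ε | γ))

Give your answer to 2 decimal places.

~ε = 1 − 0.39 = 0.61
ε | ~ε = max(a, b) on (0.39, 0.61) = 0.61
ε | γ = max(a, b) on (0.39, 0.31) = 0.39
ε & (ε | γ) = min(a, b) on (0.39, 0.39) = 0.39
(ε | ~ε) | (ε & (ε | γ)) = max(a, b) on (0.61, 0.39) = 0.61

0.61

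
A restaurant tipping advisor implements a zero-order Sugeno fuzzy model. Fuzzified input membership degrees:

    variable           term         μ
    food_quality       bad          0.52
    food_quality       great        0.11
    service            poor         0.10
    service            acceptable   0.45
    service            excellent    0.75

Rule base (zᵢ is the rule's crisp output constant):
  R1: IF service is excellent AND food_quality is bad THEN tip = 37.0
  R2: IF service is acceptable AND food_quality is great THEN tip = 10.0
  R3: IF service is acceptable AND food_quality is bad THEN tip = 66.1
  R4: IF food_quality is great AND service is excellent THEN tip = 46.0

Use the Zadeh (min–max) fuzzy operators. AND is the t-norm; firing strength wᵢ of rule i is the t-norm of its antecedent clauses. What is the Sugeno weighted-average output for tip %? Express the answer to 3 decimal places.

R1 (z=37.0): excellent=0.75, bad=0.52; AND[min(a, b)] → w = 0.52
R2 (z=10.0): acceptable=0.45, great=0.11; AND[min(a, b)] → w = 0.11
R3 (z=66.1): acceptable=0.45, bad=0.52; AND[min(a, b)] → w = 0.45
R4 (z=46.0): great=0.11, excellent=0.75; AND[min(a, b)] → w = 0.11
Weighted average = (0.52·37.0 + 0.11·10.0 + 0.45·66.1 + 0.11·46.0) / (0.52 + 0.11 + 0.45 + 0.11)
  = 55.1450 / 1.1900 = 46.340

46.340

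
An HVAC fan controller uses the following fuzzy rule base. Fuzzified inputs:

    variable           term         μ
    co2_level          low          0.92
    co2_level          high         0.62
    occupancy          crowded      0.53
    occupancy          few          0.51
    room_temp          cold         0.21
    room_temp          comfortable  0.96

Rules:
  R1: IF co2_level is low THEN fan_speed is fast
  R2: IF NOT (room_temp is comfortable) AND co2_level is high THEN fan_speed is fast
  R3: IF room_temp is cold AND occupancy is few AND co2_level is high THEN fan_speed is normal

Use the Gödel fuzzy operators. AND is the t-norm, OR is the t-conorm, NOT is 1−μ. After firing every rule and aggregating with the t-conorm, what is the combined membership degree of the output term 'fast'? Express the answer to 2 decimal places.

R1: low=0.92 → w = 0.92
R2: ¬comfortable=1−0.96=0.04, high=0.62; AND[min(a, b)] → w = 0.04
R3: cold=0.21, few=0.51, high=0.62; AND[min(a, b)] → w = 0.21
Rules with consequent 'fast': {R1, R2} → strengths 0.92, 0.04
Aggregate via t-conorm [max(a, b)]: 0.92

0.92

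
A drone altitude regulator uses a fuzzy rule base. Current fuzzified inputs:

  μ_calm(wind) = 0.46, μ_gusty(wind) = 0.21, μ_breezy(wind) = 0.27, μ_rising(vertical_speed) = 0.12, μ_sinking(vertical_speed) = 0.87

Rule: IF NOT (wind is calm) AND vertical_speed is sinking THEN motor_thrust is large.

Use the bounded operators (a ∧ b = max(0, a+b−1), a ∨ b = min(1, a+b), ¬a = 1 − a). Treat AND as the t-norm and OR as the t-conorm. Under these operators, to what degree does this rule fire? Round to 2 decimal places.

firing strength: ¬calm=1−0.46=0.54, sinking=0.87; AND[max(0, a+b−1)] → w = 0.41

0.41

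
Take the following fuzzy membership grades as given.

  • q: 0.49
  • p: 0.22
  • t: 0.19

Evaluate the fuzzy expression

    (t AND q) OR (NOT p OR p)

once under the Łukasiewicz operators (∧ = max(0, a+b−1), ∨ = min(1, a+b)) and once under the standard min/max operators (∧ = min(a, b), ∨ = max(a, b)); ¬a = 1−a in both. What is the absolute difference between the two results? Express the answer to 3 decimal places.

Under Łukasiewicz:
  t AND q = max(0, a+b−1) on (0.19, 0.49) = 0.00
  NOT p = 1 − 0.22 = 0.78
  NOT p OR p = min(1, a+b) on (0.78, 0.22) = 1.00
  (t AND q) OR (NOT p OR p) = min(1, a+b) on (0.00, 1.00) = 1.00
  → value = 1.0000
Under standard min/max:
  t AND q = min(a, b) on (0.19, 0.49) = 0.19
  NOT p = 1 − 0.22 = 0.78
  NOT p OR p = max(a, b) on (0.78, 0.22) = 0.78
  (t AND q) OR (NOT p OR p) = max(a, b) on (0.19, 0.78) = 0.78
  → value = 0.7800
|1.0000 − 0.7800| = 0.220

0.220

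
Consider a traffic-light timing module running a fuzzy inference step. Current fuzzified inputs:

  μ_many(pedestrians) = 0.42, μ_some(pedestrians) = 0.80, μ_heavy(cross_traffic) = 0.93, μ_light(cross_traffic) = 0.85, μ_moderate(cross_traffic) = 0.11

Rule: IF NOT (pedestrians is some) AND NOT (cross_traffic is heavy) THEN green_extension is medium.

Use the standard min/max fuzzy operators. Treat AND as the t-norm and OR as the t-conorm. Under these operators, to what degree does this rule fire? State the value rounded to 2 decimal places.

0.07

firing strength: ¬some=1−0.80=0.20, ¬heavy=1−0.93=0.07; AND[min(a, b)] → w = 0.07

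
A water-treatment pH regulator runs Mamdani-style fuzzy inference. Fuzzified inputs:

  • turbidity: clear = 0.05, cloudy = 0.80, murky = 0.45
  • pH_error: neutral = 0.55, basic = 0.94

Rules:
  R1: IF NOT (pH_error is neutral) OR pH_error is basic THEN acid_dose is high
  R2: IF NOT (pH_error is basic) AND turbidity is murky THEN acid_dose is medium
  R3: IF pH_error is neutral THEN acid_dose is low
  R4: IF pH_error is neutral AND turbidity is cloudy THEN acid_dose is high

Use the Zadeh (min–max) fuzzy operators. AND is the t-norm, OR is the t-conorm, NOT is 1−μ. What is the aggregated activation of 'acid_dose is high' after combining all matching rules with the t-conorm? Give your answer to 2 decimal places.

0.94

R1: ¬neutral=1−0.55=0.45, basic=0.94; OR[max(a, b)] → w = 0.94
R2: ¬basic=1−0.94=0.06, murky=0.45; AND[min(a, b)] → w = 0.06
R3: neutral=0.55 → w = 0.55
R4: neutral=0.55, cloudy=0.80; AND[min(a, b)] → w = 0.55
Rules with consequent 'high': {R1, R4} → strengths 0.94, 0.55
Aggregate via t-conorm [max(a, b)]: 0.94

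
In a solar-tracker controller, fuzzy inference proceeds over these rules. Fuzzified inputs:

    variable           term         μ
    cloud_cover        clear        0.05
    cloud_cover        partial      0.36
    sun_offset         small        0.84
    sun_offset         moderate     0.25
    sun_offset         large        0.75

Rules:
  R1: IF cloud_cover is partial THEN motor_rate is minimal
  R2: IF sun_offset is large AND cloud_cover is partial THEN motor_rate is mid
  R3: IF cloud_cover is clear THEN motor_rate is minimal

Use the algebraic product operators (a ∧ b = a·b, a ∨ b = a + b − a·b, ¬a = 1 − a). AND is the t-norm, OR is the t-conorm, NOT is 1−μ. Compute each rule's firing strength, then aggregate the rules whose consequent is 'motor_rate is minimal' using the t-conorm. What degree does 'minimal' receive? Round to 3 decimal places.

0.392

R1: partial=0.36 → w = 0.3600
R2: large=0.75, partial=0.36; AND[a·b] → w = 0.2700
R3: clear=0.05 → w = 0.0500
Rules with consequent 'minimal': {R1, R3} → strengths 0.3600, 0.0500
Aggregate via t-conorm [a + b − a·b]: 0.3920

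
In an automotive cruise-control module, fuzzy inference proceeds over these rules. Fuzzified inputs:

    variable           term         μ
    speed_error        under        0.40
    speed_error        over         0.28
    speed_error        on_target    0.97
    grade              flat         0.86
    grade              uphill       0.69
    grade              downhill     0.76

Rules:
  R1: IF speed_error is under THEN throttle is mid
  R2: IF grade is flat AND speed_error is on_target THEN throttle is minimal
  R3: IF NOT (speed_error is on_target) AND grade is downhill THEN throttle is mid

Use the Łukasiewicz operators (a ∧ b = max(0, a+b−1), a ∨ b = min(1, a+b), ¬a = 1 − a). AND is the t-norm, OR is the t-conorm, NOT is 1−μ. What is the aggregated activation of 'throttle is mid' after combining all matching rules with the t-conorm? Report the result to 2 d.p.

R1: under=0.40 → w = 0.40
R2: flat=0.86, on_target=0.97; AND[max(0, a+b−1)] → w = 0.83
R3: ¬on_target=1−0.97=0.03, downhill=0.76; AND[max(0, a+b−1)] → w = 0.00
Rules with consequent 'mid': {R1, R3} → strengths 0.40, 0.00
Aggregate via t-conorm [min(1, a+b)]: 0.40

0.40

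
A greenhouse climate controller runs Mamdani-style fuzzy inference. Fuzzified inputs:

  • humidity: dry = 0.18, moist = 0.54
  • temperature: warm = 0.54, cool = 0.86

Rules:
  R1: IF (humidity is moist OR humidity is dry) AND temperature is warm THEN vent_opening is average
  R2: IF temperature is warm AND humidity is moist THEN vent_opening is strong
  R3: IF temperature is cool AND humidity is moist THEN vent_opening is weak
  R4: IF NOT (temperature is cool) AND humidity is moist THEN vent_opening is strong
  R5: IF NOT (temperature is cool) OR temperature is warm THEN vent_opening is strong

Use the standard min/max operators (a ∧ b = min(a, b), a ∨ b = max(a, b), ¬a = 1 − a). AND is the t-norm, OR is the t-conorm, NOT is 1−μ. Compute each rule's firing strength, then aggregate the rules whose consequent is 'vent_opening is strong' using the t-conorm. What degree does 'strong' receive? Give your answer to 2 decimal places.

R1: (moist=0.54 OR dry=0.18) = 0.54; AND[min(a, b)] with warm=0.54 → w = 0.54
R2: warm=0.54, moist=0.54; AND[min(a, b)] → w = 0.54
R3: cool=0.86, moist=0.54; AND[min(a, b)] → w = 0.54
R4: ¬cool=1−0.86=0.14, moist=0.54; AND[min(a, b)] → w = 0.14
R5: ¬cool=1−0.86=0.14, warm=0.54; OR[max(a, b)] → w = 0.54
Rules with consequent 'strong': {R2, R4, R5} → strengths 0.54, 0.14, 0.54
Aggregate via t-conorm [max(a, b)]: 0.54

0.54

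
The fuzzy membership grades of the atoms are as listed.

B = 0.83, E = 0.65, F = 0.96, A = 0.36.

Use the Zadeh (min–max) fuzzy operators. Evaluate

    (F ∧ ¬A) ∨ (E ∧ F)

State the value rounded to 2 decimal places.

¬A = 1 − 0.36 = 0.64
F ∧ ¬A = min(a, b) on (0.96, 0.64) = 0.64
E ∧ F = min(a, b) on (0.65, 0.96) = 0.65
(F ∧ ¬A) ∨ (E ∧ F) = max(a, b) on (0.64, 0.65) = 0.65

0.65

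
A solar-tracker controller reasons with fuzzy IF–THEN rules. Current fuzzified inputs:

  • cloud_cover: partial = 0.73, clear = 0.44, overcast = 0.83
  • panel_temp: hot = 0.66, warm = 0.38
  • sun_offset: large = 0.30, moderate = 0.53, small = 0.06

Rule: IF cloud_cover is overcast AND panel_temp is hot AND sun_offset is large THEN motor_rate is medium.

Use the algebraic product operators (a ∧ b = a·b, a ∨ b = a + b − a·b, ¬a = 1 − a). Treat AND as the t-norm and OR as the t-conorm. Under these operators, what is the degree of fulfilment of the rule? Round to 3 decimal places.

firing strength: overcast=0.83, hot=0.66, large=0.30; AND[a·b] → w = 0.1643

0.164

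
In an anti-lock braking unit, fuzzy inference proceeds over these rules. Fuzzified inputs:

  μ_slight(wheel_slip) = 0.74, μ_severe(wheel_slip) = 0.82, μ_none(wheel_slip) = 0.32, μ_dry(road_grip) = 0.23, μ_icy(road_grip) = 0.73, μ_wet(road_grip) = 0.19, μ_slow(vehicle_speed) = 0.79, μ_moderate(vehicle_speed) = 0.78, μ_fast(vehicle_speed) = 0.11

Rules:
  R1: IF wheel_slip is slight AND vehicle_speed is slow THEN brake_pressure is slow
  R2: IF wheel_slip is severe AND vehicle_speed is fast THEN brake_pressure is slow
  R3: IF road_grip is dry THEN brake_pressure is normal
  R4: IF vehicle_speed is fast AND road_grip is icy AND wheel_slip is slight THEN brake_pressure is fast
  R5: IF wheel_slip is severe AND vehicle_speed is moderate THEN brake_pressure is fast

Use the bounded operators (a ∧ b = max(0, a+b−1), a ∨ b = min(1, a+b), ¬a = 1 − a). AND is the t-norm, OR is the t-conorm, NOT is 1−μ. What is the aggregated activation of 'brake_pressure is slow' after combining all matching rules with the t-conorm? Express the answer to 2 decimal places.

0.53

R1: slight=0.74, slow=0.79; AND[max(0, a+b−1)] → w = 0.53
R2: severe=0.82, fast=0.11; AND[max(0, a+b−1)] → w = 0.00
R3: dry=0.23 → w = 0.23
R4: fast=0.11, icy=0.73, slight=0.74; AND[max(0, a+b−1)] → w = 0.00
R5: severe=0.82, moderate=0.78; AND[max(0, a+b−1)] → w = 0.60
Rules with consequent 'slow': {R1, R2} → strengths 0.53, 0.00
Aggregate via t-conorm [min(1, a+b)]: 0.53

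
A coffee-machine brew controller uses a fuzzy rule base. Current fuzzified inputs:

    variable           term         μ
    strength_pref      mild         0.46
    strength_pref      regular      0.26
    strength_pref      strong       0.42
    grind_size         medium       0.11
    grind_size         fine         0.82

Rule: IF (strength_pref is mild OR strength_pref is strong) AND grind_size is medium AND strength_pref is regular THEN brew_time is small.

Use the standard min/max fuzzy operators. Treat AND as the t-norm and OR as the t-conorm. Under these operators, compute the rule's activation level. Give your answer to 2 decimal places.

firing strength: (mild=0.46 OR strong=0.42) = 0.46; AND[min(a, b)] with medium=0.11, regular=0.26 → w = 0.11

0.11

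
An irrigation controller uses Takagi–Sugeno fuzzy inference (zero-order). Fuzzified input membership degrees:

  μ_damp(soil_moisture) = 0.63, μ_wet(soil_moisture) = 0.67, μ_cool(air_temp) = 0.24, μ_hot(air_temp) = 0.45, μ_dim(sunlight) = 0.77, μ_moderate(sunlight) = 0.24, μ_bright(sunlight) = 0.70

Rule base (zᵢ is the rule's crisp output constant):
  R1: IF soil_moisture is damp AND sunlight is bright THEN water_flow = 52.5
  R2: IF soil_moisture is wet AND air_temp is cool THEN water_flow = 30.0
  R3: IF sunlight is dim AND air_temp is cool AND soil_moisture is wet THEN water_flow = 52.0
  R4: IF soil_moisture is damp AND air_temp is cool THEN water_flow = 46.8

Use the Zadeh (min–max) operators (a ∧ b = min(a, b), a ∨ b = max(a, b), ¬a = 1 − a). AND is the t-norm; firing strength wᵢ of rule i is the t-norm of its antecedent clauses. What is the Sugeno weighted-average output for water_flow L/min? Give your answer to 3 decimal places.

47.398

R1 (z=52.5): damp=0.63, bright=0.70; AND[min(a, b)] → w = 0.63
R2 (z=30.0): wet=0.67, cool=0.24; AND[min(a, b)] → w = 0.24
R3 (z=52.0): dim=0.77, cool=0.24, wet=0.67; AND[min(a, b)] → w = 0.24
R4 (z=46.8): damp=0.63, cool=0.24; AND[min(a, b)] → w = 0.24
Weighted average = (0.63·52.5 + 0.24·30.0 + 0.24·52.0 + 0.24·46.8) / (0.63 + 0.24 + 0.24 + 0.24)
  = 63.9870 / 1.3500 = 47.398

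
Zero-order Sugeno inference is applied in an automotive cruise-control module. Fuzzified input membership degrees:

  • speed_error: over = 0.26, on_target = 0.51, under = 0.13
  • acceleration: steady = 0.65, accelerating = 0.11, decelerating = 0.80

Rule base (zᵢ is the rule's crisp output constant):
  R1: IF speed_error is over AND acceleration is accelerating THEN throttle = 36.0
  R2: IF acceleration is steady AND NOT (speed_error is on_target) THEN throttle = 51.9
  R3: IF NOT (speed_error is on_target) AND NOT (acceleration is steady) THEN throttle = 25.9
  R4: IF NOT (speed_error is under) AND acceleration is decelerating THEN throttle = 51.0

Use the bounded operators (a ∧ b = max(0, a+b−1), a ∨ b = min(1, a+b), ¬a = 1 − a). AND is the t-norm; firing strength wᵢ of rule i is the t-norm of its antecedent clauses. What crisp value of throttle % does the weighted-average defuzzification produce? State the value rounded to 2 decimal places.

R1 (z=36.0): over=0.26, accelerating=0.11; AND[max(0, a+b−1)] → w = 0.00
R2 (z=51.9): steady=0.65, ¬on_target=1−0.51=0.49; AND[max(0, a+b−1)] → w = 0.14
R3 (z=25.9): ¬on_target=1−0.51=0.49, ¬steady=1−0.65=0.35; AND[max(0, a+b−1)] → w = 0.00
R4 (z=51.0): ¬under=1−0.13=0.87, decelerating=0.80; AND[max(0, a+b−1)] → w = 0.67
Weighted average = (0.00·36.0 + 0.14·51.9 + 0.00·25.9 + 0.67·51.0) / (0.00 + 0.14 + 0.00 + 0.67)
  = 41.4360 / 0.8100 = 51.16

51.16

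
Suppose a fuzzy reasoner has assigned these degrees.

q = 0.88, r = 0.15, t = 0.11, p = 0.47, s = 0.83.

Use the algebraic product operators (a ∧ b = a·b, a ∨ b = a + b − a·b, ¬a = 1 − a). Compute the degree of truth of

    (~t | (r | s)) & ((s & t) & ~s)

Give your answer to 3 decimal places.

0.015

~t = 1 − 0.1100 = 0.8900
r | s = a + b − a·b on (0.1500, 0.8300) = 0.8555
~t | (r | s) = a + b − a·b on (0.8900, 0.8555) = 0.9841
s & t = a·b on (0.8300, 0.1100) = 0.0913
~s = 1 − 0.8300 = 0.1700
(s & t) & ~s = a·b on (0.0913, 0.1700) = 0.0155
(~t | (r | s)) & ((s & t) & ~s) = a·b on (0.9841, 0.0155) = 0.0153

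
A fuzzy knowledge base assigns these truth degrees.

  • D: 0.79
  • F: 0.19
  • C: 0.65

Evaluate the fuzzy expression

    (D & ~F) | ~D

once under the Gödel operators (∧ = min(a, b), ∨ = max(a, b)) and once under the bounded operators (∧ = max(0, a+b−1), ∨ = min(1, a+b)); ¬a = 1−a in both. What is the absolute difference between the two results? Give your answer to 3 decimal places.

0.020

Under Gödel:
  ~F = 1 − 0.19 = 0.81
  D & ~F = min(a, b) on (0.79, 0.81) = 0.79
  ~D = 1 − 0.79 = 0.21
  (D & ~F) | ~D = max(a, b) on (0.79, 0.21) = 0.79
  → value = 0.7900
Under bounded:
  ~F = 1 − 0.19 = 0.81
  D & ~F = max(0, a+b−1) on (0.79, 0.81) = 0.60
  ~D = 1 − 0.79 = 0.21
  (D & ~F) | ~D = min(1, a+b) on (0.60, 0.21) = 0.81
  → value = 0.8100
|0.7900 − 0.8100| = 0.020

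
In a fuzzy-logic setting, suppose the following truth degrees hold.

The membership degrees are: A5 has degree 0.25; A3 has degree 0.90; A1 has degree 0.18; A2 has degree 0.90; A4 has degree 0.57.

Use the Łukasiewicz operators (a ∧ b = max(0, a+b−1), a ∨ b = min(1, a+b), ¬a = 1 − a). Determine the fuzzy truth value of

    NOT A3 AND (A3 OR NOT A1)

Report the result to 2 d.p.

NOT A3 = 1 − 0.90 = 0.10
NOT A1 = 1 − 0.18 = 0.82
A3 OR NOT A1 = min(1, a+b) on (0.90, 0.82) = 1.00
NOT A3 AND (A3 OR NOT A1) = max(0, a+b−1) on (0.10, 1.00) = 0.10

0.10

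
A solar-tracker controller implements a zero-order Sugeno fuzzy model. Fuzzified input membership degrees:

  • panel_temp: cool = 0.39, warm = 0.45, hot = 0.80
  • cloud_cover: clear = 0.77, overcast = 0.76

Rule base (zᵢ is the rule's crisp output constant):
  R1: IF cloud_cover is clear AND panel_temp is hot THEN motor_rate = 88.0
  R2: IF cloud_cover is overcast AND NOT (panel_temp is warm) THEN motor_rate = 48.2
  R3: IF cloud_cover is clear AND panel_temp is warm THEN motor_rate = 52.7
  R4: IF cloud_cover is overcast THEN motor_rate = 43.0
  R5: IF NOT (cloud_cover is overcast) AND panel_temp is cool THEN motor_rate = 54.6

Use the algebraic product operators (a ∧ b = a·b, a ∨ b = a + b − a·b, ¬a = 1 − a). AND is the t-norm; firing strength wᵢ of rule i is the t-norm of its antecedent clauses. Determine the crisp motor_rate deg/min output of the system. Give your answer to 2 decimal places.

58.37

R1 (z=88.0): clear=0.77, hot=0.80; AND[a·b] → w = 0.6160
R2 (z=48.2): overcast=0.76, ¬warm=1−0.45=0.55; AND[a·b] → w = 0.4180
R3 (z=52.7): clear=0.77, warm=0.45; AND[a·b] → w = 0.3465
R4 (z=43.0): overcast=0.76 → w = 0.7600
R5 (z=54.6): ¬overcast=1−0.76=0.24, cool=0.39; AND[a·b] → w = 0.0936
Weighted average = (0.6160·88.0 + 0.4180·48.2 + 0.3465·52.7 + 0.7600·43.0 + 0.0936·54.6) / (0.6160 + 0.4180 + 0.3465 + 0.7600 + 0.0936)
  = 130.4067 / 2.2341 = 58.37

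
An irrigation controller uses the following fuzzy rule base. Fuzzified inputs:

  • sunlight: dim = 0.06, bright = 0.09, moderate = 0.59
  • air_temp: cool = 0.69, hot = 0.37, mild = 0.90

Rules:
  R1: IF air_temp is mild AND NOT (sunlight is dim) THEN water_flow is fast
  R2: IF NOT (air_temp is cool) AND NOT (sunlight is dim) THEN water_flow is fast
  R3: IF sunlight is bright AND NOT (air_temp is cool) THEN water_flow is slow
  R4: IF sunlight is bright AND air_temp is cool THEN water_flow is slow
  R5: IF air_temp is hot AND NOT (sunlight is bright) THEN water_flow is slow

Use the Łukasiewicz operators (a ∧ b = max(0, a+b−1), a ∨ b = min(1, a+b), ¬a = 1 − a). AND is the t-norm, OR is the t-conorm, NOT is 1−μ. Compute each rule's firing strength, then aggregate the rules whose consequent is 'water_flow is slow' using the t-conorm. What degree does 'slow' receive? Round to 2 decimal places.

R1: mild=0.90, ¬dim=1−0.06=0.94; AND[max(0, a+b−1)] → w = 0.84
R2: ¬cool=1−0.69=0.31, ¬dim=1−0.06=0.94; AND[max(0, a+b−1)] → w = 0.25
R3: bright=0.09, ¬cool=1−0.69=0.31; AND[max(0, a+b−1)] → w = 0.00
R4: bright=0.09, cool=0.69; AND[max(0, a+b−1)] → w = 0.00
R5: hot=0.37, ¬bright=1−0.09=0.91; AND[max(0, a+b−1)] → w = 0.28
Rules with consequent 'slow': {R3, R4, R5} → strengths 0.00, 0.00, 0.28
Aggregate via t-conorm [min(1, a+b)]: 0.28

0.28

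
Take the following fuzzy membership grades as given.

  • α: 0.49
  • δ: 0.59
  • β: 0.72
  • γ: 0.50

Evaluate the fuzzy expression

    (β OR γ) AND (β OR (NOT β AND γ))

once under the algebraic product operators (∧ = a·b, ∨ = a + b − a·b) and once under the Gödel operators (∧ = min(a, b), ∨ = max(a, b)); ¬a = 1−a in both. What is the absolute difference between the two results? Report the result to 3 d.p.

0.067

Under algebraic product:
  β OR γ = a + b − a·b on (0.7200, 0.5000) = 0.8600
  NOT β = 1 − 0.7200 = 0.2800
  NOT β AND γ = a·b on (0.2800, 0.5000) = 0.1400
  β OR (NOT β AND γ) = a + b − a·b on (0.7200, 0.1400) = 0.7592
  (β OR γ) AND (β OR (NOT β AND γ)) = a·b on (0.8600, 0.7592) = 0.6529
  → value = 0.6529
Under Gödel:
  β OR γ = max(a, b) on (0.72, 0.50) = 0.72
  NOT β = 1 − 0.72 = 0.28
  NOT β AND γ = min(a, b) on (0.28, 0.50) = 0.28
  β OR (NOT β AND γ) = max(a, b) on (0.72, 0.28) = 0.72
  (β OR γ) AND (β OR (NOT β AND γ)) = min(a, b) on (0.72, 0.72) = 0.72
  → value = 0.7200
|0.6529 − 0.7200| = 0.067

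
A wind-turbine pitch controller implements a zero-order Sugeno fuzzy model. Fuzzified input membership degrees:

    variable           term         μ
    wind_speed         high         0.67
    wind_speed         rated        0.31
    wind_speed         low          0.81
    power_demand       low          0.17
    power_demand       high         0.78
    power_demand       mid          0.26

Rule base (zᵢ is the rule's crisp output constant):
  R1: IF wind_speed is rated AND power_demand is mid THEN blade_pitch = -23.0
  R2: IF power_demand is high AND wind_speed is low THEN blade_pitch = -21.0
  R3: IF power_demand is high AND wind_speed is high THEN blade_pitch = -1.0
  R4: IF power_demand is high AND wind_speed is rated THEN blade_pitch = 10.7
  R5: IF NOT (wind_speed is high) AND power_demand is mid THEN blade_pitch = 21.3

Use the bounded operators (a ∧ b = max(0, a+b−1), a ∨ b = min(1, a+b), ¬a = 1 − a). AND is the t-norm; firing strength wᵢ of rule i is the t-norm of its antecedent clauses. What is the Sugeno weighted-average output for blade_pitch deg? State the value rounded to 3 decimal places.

-10.511

R1 (z=-23.0): rated=0.31, mid=0.26; AND[max(0, a+b−1)] → w = 0.00
R2 (z=-21.0): high=0.78, low=0.81; AND[max(0, a+b−1)] → w = 0.59
R3 (z=-1.0): high=0.78, high=0.67; AND[max(0, a+b−1)] → w = 0.45
R4 (z=10.7): high=0.78, rated=0.31; AND[max(0, a+b−1)] → w = 0.09
R5 (z=21.3): ¬high=1−0.67=0.33, mid=0.26; AND[max(0, a+b−1)] → w = 0.00
Weighted average = (0.00·-23.0 + 0.59·-21.0 + 0.45·-1.0 + 0.09·10.7 + 0.00·21.3) / (0.00 + 0.59 + 0.45 + 0.09 + 0.00)
  = -11.8770 / 1.1300 = -10.511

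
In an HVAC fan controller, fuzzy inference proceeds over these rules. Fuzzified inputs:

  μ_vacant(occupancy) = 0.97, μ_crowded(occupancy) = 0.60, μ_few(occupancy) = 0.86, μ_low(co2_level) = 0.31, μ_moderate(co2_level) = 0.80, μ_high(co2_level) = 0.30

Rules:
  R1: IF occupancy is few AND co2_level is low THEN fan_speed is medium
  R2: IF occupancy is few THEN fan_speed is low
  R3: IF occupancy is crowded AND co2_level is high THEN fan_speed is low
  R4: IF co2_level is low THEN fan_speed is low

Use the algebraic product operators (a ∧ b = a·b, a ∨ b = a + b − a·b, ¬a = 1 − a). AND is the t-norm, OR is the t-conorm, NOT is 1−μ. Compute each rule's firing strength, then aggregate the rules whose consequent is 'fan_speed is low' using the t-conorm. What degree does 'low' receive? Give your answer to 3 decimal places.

R1: few=0.86, low=0.31; AND[a·b] → w = 0.2666
R2: few=0.86 → w = 0.8600
R3: crowded=0.60, high=0.30; AND[a·b] → w = 0.1800
R4: low=0.31 → w = 0.3100
Rules with consequent 'low': {R2, R3, R4} → strengths 0.8600, 0.1800, 0.3100
Aggregate via t-conorm [a + b − a·b]: 0.9208

0.921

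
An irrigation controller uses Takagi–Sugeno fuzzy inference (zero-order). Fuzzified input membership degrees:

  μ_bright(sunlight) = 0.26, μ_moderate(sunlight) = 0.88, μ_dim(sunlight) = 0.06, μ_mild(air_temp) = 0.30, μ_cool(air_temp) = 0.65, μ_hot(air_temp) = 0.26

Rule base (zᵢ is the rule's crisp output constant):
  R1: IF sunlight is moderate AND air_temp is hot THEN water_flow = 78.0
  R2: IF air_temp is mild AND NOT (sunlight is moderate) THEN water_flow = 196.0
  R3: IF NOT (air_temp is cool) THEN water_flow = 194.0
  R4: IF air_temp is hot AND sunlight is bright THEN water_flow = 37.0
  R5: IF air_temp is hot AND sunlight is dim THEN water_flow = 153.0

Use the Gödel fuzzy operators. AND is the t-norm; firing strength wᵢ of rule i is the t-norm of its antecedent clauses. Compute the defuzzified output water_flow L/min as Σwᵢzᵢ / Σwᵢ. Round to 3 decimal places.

124.286

R1 (z=78.0): moderate=0.88, hot=0.26; AND[min(a, b)] → w = 0.26
R2 (z=196.0): mild=0.30, ¬moderate=1−0.88=0.12; AND[min(a, b)] → w = 0.12
R3 (z=194.0): ¬cool=1−0.65=0.35 → w = 0.35
R4 (z=37.0): hot=0.26, bright=0.26; AND[min(a, b)] → w = 0.26
R5 (z=153.0): hot=0.26, dim=0.06; AND[min(a, b)] → w = 0.06
Weighted average = (0.26·78.0 + 0.12·196.0 + 0.35·194.0 + 0.26·37.0 + 0.06·153.0) / (0.26 + 0.12 + 0.35 + 0.26 + 0.06)
  = 130.5000 / 1.0500 = 124.286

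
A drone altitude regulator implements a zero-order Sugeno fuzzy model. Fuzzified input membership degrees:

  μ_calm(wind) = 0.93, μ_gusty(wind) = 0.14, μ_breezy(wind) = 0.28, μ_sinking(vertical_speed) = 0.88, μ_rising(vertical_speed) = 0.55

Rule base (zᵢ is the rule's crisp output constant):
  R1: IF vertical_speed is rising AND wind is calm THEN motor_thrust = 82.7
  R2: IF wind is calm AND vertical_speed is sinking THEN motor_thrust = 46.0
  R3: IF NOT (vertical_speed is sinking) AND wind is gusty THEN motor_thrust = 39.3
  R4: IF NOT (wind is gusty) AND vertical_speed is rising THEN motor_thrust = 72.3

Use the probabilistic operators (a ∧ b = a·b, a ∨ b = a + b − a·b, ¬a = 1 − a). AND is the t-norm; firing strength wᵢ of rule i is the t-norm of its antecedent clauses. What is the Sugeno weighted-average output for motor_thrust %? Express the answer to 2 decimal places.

63.09

R1 (z=82.7): rising=0.55, calm=0.93; AND[a·b] → w = 0.5115
R2 (z=46.0): calm=0.93, sinking=0.88; AND[a·b] → w = 0.8184
R3 (z=39.3): ¬sinking=1−0.88=0.12, gusty=0.14; AND[a·b] → w = 0.0168
R4 (z=72.3): ¬gusty=1−0.14=0.86, rising=0.55; AND[a·b] → w = 0.4730
Weighted average = (0.5115·82.7 + 0.8184·46.0 + 0.0168·39.3 + 0.4730·72.3) / (0.5115 + 0.8184 + 0.0168 + 0.4730)
  = 114.8056 / 1.8197 = 63.09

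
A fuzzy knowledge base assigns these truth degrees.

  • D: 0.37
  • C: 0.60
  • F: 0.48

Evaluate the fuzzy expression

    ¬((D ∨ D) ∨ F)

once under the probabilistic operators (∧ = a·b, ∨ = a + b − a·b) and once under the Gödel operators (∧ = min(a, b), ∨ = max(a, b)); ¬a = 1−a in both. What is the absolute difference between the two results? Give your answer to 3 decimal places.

0.314

Under probabilistic:
  D ∨ D = a + b − a·b on (0.3700, 0.3700) = 0.6031
  (D ∨ D) ∨ F = a + b − a·b on (0.6031, 0.4800) = 0.7936
  ¬((D ∨ D) ∨ F) = 1 − 0.7936 = 0.2064
  → value = 0.2064
Under Gödel:
  D ∨ D = max(a, b) on (0.37, 0.37) = 0.37
  (D ∨ D) ∨ F = max(a, b) on (0.37, 0.48) = 0.48
  ¬((D ∨ D) ∨ F) = 1 − 0.48 = 0.52
  → value = 0.5200
|0.2064 − 0.5200| = 0.314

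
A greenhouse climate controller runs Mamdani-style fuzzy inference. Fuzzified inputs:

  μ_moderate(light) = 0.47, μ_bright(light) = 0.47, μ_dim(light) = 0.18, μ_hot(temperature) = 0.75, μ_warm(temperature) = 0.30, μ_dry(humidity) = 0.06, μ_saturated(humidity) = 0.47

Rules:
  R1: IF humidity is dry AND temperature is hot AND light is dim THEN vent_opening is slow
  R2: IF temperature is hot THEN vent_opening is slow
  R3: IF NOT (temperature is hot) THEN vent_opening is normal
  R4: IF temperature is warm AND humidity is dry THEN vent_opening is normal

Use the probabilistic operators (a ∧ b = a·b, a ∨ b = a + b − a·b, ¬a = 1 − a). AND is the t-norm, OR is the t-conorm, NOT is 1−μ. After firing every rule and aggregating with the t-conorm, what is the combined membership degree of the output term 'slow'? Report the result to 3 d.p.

0.752

R1: dry=0.06, hot=0.75, dim=0.18; AND[a·b] → w = 0.0081
R2: hot=0.75 → w = 0.7500
R3: ¬hot=1−0.75=0.25 → w = 0.2500
R4: warm=0.30, dry=0.06; AND[a·b] → w = 0.0180
Rules with consequent 'slow': {R1, R2} → strengths 0.0081, 0.7500
Aggregate via t-conorm [a + b − a·b]: 0.7520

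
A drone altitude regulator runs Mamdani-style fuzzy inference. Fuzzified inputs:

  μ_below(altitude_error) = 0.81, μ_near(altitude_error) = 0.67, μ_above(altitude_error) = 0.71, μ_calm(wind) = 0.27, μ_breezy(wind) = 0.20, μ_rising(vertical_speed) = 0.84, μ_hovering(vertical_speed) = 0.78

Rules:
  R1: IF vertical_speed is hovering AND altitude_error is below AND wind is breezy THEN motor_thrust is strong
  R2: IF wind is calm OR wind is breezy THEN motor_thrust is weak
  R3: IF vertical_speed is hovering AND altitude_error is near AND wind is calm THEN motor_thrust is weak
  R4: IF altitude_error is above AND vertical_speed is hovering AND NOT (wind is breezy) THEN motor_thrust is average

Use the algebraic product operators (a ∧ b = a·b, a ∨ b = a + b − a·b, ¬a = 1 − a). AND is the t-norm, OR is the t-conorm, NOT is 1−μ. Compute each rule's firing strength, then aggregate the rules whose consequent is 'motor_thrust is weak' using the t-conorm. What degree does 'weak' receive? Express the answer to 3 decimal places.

0.498

R1: hovering=0.78, below=0.81, breezy=0.20; AND[a·b] → w = 0.1264
R2: calm=0.27, breezy=0.20; OR[a + b − a·b] → w = 0.4160
R3: hovering=0.78, near=0.67, calm=0.27; AND[a·b] → w = 0.1411
R4: above=0.71, hovering=0.78, ¬breezy=1−0.20=0.80; AND[a·b] → w = 0.4430
Rules with consequent 'weak': {R2, R3} → strengths 0.4160, 0.1411
Aggregate via t-conorm [a + b − a·b]: 0.4984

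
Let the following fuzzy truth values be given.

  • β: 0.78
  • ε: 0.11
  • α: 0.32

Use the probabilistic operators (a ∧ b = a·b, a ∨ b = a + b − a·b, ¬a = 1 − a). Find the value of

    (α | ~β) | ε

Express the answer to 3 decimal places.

0.528

~β = 1 − 0.7800 = 0.2200
α | ~β = a + b − a·b on (0.3200, 0.2200) = 0.4696
(α | ~β) | ε = a + b − a·b on (0.4696, 0.1100) = 0.5279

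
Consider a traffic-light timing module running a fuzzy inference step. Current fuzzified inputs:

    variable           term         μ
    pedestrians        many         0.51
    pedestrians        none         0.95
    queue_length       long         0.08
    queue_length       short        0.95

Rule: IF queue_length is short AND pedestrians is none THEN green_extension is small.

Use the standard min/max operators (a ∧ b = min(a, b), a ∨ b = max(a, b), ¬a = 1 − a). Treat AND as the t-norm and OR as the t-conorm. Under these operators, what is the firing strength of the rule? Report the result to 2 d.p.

0.95

firing strength: short=0.95, none=0.95; AND[min(a, b)] → w = 0.95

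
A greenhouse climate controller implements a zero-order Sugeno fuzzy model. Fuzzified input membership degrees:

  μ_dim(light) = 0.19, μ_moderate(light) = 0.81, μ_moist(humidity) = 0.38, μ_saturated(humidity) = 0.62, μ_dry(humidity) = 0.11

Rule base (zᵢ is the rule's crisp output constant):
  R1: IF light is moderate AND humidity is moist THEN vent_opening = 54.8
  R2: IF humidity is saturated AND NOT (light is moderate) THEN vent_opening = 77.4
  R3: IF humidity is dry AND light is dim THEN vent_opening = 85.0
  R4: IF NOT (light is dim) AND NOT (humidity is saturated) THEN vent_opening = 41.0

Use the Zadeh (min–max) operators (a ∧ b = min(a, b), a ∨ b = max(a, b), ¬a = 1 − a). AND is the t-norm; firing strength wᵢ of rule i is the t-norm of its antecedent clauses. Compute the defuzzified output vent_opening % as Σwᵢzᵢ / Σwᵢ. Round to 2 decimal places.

R1 (z=54.8): moderate=0.81, moist=0.38; AND[min(a, b)] → w = 0.38
R2 (z=77.4): saturated=0.62, ¬moderate=1−0.81=0.19; AND[min(a, b)] → w = 0.19
R3 (z=85.0): dry=0.11, dim=0.19; AND[min(a, b)] → w = 0.11
R4 (z=41.0): ¬dim=1−0.19=0.81, ¬saturated=1−0.62=0.38; AND[min(a, b)] → w = 0.38
Weighted average = (0.38·54.8 + 0.19·77.4 + 0.11·85.0 + 0.38·41.0) / (0.38 + 0.19 + 0.11 + 0.38)
  = 60.4600 / 1.0600 = 57.04

57.04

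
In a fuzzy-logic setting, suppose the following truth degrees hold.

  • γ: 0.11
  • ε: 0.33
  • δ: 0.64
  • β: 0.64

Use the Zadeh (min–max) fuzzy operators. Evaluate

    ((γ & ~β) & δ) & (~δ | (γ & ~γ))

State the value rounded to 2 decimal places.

0.11

~β = 1 − 0.64 = 0.36
γ & ~β = min(a, b) on (0.11, 0.36) = 0.11
(γ & ~β) & δ = min(a, b) on (0.11, 0.64) = 0.11
~δ = 1 − 0.64 = 0.36
~γ = 1 − 0.11 = 0.89
γ & ~γ = min(a, b) on (0.11, 0.89) = 0.11
~δ | (γ & ~γ) = max(a, b) on (0.36, 0.11) = 0.36
((γ & ~β) & δ) & (~δ | (γ & ~γ)) = min(a, b) on (0.11, 0.36) = 0.11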